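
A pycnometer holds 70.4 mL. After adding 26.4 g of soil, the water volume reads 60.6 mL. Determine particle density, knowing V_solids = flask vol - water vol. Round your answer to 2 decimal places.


Step 1: Volume of solids = flask volume - water volume with soil
Step 2: V_solids = 70.4 - 60.6 = 9.8 mL
Step 3: Particle density = mass / V_solids = 26.4 / 9.8 = 2.69 g/cm^3

2.69


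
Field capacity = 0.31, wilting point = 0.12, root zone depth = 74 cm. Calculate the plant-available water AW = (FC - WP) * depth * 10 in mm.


Step 1: Available water = (FC - WP) * depth * 10
Step 2: AW = (0.31 - 0.12) * 74 * 10
Step 3: AW = 0.19 * 74 * 10
Step 4: AW = 140.6 mm

140.6


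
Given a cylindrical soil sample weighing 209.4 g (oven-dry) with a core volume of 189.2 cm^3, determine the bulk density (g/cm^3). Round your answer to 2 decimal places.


Step 1: Identify the formula: BD = dry mass / volume
Step 2: Substitute values: BD = 209.4 / 189.2
Step 3: BD = 1.11 g/cm^3

1.11


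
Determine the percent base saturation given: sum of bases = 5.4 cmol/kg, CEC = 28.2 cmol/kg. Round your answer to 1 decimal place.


Step 1: BS = 100 * (sum of bases) / CEC
Step 2: BS = 100 * 5.4 / 28.2
Step 3: BS = 19.1%

19.1


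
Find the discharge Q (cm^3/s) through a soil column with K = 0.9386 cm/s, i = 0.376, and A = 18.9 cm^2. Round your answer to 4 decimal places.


Step 1: Apply Darcy's law: Q = K * i * A
Step 2: Q = 0.9386 * 0.376 * 18.9
Step 3: Q = 6.6701 cm^3/s

6.6701


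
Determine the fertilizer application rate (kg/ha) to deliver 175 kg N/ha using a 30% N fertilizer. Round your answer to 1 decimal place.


Step 1: Fertilizer rate = target N / (N content / 100)
Step 2: Rate = 175 / (30 / 100)
Step 3: Rate = 175 / 0.3
Step 4: Rate = 583.3 kg/ha

583.3


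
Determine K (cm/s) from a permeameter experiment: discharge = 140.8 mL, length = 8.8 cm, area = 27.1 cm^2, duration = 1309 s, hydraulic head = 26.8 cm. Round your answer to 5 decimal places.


Step 1: K = Q * L / (A * t * h)
Step 2: Numerator = 140.8 * 8.8 = 1239.04
Step 3: Denominator = 27.1 * 1309 * 26.8 = 950700.52
Step 4: K = 1239.04 / 950700.52 = 0.0013 cm/s

0.0013


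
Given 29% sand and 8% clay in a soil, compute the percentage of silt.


Step 1: sand + silt + clay = 100%
Step 2: silt = 100 - sand - clay
Step 3: silt = 100 - 29 - 8
Step 4: silt = 63%

63


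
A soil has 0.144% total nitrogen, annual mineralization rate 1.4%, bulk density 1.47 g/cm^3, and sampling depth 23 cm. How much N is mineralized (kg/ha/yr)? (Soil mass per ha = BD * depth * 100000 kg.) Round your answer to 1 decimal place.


Step 1: Soil mass per ha = BD * depth * 100000 = 1.47 * 23 * 100000 = 3381000 kg
Step 2: Total N pool = soil mass * N%/100 = 3381000 * 0.144/100 = 4868.64 kg/ha
Step 3: N mineralized = N pool * rate%/100 = 4868.64 * 1.4/100 = 68.2 kg/ha/yr

68.2


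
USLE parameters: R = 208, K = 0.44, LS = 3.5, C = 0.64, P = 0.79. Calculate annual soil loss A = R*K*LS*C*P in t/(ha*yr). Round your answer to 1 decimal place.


Step 1: A = R * K * LS * C * P
Step 2: R * K = 208 * 0.44 = 91.52
Step 3: (R*K) * LS = 91.52 * 3.5 = 320.32
Step 4: * C * P = 320.32 * 0.64 * 0.79 = 162.0
Step 5: A = 162.0 t/(ha*yr)

162.0


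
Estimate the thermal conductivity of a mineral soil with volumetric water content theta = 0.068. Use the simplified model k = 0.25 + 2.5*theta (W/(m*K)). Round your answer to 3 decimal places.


Step 1: k = 0.25 + 2.5 * theta
Step 2: k = 0.25 + 2.5 * 0.068
Step 3: k = 0.25 + 0.17
Step 4: k = 0.42 W/(m*K)

0.42


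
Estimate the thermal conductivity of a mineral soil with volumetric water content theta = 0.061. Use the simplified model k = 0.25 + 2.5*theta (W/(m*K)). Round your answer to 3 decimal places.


Step 1: k = 0.25 + 2.5 * theta
Step 2: k = 0.25 + 2.5 * 0.061
Step 3: k = 0.25 + 0.153
Step 4: k = 0.403 W/(m*K)

0.403


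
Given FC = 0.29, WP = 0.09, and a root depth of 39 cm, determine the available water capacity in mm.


Step 1: Available water = (FC - WP) * depth * 10
Step 2: AW = (0.29 - 0.09) * 39 * 10
Step 3: AW = 0.2 * 39 * 10
Step 4: AW = 78.0 mm

78.0


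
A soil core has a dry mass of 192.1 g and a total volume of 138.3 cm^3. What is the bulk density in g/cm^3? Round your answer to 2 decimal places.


Step 1: Identify the formula: BD = dry mass / volume
Step 2: Substitute values: BD = 192.1 / 138.3
Step 3: BD = 1.39 g/cm^3

1.39


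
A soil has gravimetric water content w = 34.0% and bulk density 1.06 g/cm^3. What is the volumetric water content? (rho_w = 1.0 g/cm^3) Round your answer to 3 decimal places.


Step 1: theta = (w / 100) * BD / rho_w
Step 2: theta = (34.0 / 100) * 1.06 / 1.0
Step 3: theta = 0.34 * 1.06
Step 4: theta = 0.36

0.36


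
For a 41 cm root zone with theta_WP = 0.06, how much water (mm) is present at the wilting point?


Step 1: Water (mm) = theta_WP * depth * 10
Step 2: Water = 0.06 * 41 * 10
Step 3: Water = 24.6 mm

24.6


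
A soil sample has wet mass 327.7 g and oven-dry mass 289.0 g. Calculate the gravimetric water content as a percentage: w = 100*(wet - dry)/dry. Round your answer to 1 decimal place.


Step 1: Water mass = wet - dry = 327.7 - 289.0 = 38.7 g
Step 2: w = 100 * water mass / dry mass
Step 3: w = 100 * 38.7 / 289.0 = 13.4%

13.4


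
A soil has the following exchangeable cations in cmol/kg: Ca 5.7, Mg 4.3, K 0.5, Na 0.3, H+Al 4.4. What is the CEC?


Step 1: CEC = Ca + Mg + K + Na + (H+Al)
Step 2: CEC = 5.7 + 4.3 + 0.5 + 0.3 + 4.4
Step 3: CEC = 15.2 cmol/kg

15.2


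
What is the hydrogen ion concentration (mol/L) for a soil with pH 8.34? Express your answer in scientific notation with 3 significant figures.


Step 1: [H+] = 10^(-pH)
Step 2: [H+] = 10^(-8.34)
Step 3: [H+] = 4.57e-09 mol/L

4.57e-09


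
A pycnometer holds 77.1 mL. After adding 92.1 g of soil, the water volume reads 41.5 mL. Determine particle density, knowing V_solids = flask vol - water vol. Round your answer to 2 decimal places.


Step 1: Volume of solids = flask volume - water volume with soil
Step 2: V_solids = 77.1 - 41.5 = 35.6 mL
Step 3: Particle density = mass / V_solids = 92.1 / 35.6 = 2.59 g/cm^3

2.59


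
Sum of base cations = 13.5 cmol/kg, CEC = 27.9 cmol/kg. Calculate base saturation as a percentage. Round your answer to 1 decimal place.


Step 1: BS = 100 * (sum of bases) / CEC
Step 2: BS = 100 * 13.5 / 27.9
Step 3: BS = 48.4%

48.4


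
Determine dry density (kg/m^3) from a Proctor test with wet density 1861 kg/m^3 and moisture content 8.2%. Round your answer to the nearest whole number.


Step 1: Dry density = wet density / (1 + w/100)
Step 2: Dry density = 1861 / (1 + 8.2/100)
Step 3: Dry density = 1861 / 1.082
Step 4: Dry density = 1720 kg/m^3

1720


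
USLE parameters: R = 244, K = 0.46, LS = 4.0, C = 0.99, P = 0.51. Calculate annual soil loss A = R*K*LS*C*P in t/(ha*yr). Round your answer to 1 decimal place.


Step 1: A = R * K * LS * C * P
Step 2: R * K = 244 * 0.46 = 112.24
Step 3: (R*K) * LS = 112.24 * 4.0 = 448.96
Step 4: * C * P = 448.96 * 0.99 * 0.51 = 226.7
Step 5: A = 226.7 t/(ha*yr)

226.7


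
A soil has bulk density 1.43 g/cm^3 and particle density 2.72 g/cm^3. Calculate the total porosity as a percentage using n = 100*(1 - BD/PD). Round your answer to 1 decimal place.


Step 1: Formula: n = 100 * (1 - BD / PD)
Step 2: n = 100 * (1 - 1.43 / 2.72)
Step 3: n = 100 * (1 - 0.52574)
Step 4: n = 47.4%

47.4


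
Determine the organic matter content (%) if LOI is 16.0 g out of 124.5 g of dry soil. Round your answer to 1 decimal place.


Step 1: OM% = 100 * LOI / sample mass
Step 2: OM = 100 * 16.0 / 124.5
Step 3: OM = 12.9%

12.9


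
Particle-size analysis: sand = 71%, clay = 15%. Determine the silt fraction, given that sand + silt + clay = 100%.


Step 1: sand + silt + clay = 100%
Step 2: silt = 100 - sand - clay
Step 3: silt = 100 - 71 - 15
Step 4: silt = 14%

14


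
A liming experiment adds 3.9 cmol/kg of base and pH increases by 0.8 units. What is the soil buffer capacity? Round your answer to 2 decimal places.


Step 1: BC = change in base / change in pH
Step 2: BC = 3.9 / 0.8
Step 3: BC = 4.88 cmol/(kg*pH unit)

4.88


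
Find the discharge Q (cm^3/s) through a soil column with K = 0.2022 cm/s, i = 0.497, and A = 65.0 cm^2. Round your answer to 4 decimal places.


Step 1: Apply Darcy's law: Q = K * i * A
Step 2: Q = 0.2022 * 0.497 * 65.0
Step 3: Q = 6.5321 cm^3/s

6.5321


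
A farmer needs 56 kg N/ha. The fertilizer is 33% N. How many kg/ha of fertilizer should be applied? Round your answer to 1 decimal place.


Step 1: Fertilizer rate = target N / (N content / 100)
Step 2: Rate = 56 / (33 / 100)
Step 3: Rate = 56 / 0.33
Step 4: Rate = 169.7 kg/ha

169.7


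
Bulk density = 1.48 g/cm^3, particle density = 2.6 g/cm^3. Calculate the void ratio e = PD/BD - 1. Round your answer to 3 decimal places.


Step 1: e = PD / BD - 1
Step 2: e = 2.6 / 1.48 - 1
Step 3: e = 1.75676 - 1
Step 4: e = 0.757

0.757


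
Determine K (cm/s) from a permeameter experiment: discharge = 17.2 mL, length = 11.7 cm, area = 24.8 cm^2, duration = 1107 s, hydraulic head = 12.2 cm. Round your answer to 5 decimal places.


Step 1: K = Q * L / (A * t * h)
Step 2: Numerator = 17.2 * 11.7 = 201.24
Step 3: Denominator = 24.8 * 1107 * 12.2 = 334933.92
Step 4: K = 201.24 / 334933.92 = 0.0006 cm/s

0.0006


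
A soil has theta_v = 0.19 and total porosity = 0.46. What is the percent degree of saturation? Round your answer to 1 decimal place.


Step 1: S = 100 * theta_v / n
Step 2: S = 100 * 0.19 / 0.46
Step 3: S = 41.3%

41.3


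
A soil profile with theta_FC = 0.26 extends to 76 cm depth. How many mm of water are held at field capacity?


Step 1: Water (mm) = theta_FC * depth (cm) * 10
Step 2: Water = 0.26 * 76 * 10
Step 3: Water = 197.6 mm

197.6


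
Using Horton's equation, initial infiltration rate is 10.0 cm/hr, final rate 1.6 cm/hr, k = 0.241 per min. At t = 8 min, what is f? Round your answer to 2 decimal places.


Step 1: f = fc + (f0 - fc) * exp(-k * t)
Step 2: exp(-0.241 * 8) = 0.145439
Step 3: f = 1.6 + (10.0 - 1.6) * 0.145439
Step 4: f = 1.6 + 8.4 * 0.145439
Step 5: f = 2.82 cm/hr

2.82


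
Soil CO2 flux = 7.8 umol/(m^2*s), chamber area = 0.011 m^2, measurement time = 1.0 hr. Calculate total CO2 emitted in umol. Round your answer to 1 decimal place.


Step 1: Convert time to seconds: 1.0 hr * 3600 = 3600.0 s
Step 2: Total = flux * area * time_s
Step 3: Total = 7.8 * 0.011 * 3600.0
Step 4: Total = 308.9 umol

308.9


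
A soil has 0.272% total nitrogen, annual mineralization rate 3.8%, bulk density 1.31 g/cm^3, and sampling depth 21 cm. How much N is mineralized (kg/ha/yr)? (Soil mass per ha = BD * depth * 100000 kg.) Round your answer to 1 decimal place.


Step 1: Soil mass per ha = BD * depth * 100000 = 1.31 * 21 * 100000 = 2751000 kg
Step 2: Total N pool = soil mass * N%/100 = 2751000 * 0.272/100 = 7482.72 kg/ha
Step 3: N mineralized = N pool * rate%/100 = 7482.72 * 3.8/100 = 284.3 kg/ha/yr

284.3


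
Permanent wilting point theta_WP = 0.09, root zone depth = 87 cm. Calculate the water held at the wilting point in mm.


Step 1: Water (mm) = theta_WP * depth * 10
Step 2: Water = 0.09 * 87 * 10
Step 3: Water = 78.3 mm

78.3


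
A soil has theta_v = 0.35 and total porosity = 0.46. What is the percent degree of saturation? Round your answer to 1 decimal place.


Step 1: S = 100 * theta_v / n
Step 2: S = 100 * 0.35 / 0.46
Step 3: S = 76.1%

76.1


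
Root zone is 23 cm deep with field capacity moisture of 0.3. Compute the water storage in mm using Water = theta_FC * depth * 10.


Step 1: Water (mm) = theta_FC * depth (cm) * 10
Step 2: Water = 0.3 * 23 * 10
Step 3: Water = 69.0 mm

69.0


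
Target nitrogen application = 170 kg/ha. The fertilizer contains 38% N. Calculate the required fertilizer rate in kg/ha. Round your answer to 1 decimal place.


Step 1: Fertilizer rate = target N / (N content / 100)
Step 2: Rate = 170 / (38 / 100)
Step 3: Rate = 170 / 0.38
Step 4: Rate = 447.4 kg/ha

447.4


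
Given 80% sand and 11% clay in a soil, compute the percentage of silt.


Step 1: sand + silt + clay = 100%
Step 2: silt = 100 - sand - clay
Step 3: silt = 100 - 80 - 11
Step 4: silt = 9%

9


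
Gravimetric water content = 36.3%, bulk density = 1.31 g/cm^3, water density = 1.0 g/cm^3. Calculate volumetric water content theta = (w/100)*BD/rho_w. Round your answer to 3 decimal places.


Step 1: theta = (w / 100) * BD / rho_w
Step 2: theta = (36.3 / 100) * 1.31 / 1.0
Step 3: theta = 0.363 * 1.31
Step 4: theta = 0.476

0.476


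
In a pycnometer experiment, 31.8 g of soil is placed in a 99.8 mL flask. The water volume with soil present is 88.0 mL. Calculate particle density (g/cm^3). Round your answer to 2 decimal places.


Step 1: Volume of solids = flask volume - water volume with soil
Step 2: V_solids = 99.8 - 88.0 = 11.8 mL
Step 3: Particle density = mass / V_solids = 31.8 / 11.8 = 2.69 g/cm^3

2.69


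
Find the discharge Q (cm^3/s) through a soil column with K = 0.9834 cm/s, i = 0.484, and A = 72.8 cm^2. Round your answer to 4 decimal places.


Step 1: Apply Darcy's law: Q = K * i * A
Step 2: Q = 0.9834 * 0.484 * 72.8
Step 3: Q = 34.6503 cm^3/s

34.6503


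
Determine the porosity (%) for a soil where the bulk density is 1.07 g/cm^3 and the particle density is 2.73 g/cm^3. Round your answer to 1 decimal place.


Step 1: Formula: n = 100 * (1 - BD / PD)
Step 2: n = 100 * (1 - 1.07 / 2.73)
Step 3: n = 100 * (1 - 0.39194)
Step 4: n = 60.8%

60.8


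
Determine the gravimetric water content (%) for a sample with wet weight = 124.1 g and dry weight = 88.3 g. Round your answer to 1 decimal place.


Step 1: Water mass = wet - dry = 124.1 - 88.3 = 35.8 g
Step 2: w = 100 * water mass / dry mass
Step 3: w = 100 * 35.8 / 88.3 = 40.5%

40.5


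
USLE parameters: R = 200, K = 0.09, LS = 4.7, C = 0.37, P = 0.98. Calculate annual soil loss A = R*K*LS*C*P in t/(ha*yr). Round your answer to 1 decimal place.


Step 1: A = R * K * LS * C * P
Step 2: R * K = 200 * 0.09 = 18.0
Step 3: (R*K) * LS = 18.0 * 4.7 = 84.6
Step 4: * C * P = 84.6 * 0.37 * 0.98 = 30.7
Step 5: A = 30.7 t/(ha*yr)

30.7


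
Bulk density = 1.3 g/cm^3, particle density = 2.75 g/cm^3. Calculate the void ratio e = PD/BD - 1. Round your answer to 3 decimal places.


Step 1: e = PD / BD - 1
Step 2: e = 2.75 / 1.3 - 1
Step 3: e = 2.11538 - 1
Step 4: e = 1.115

1.115


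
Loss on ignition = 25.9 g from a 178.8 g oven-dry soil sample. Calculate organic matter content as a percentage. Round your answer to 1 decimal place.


Step 1: OM% = 100 * LOI / sample mass
Step 2: OM = 100 * 25.9 / 178.8
Step 3: OM = 14.5%

14.5


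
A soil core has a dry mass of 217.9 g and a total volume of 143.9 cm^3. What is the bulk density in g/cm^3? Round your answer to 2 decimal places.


Step 1: Identify the formula: BD = dry mass / volume
Step 2: Substitute values: BD = 217.9 / 143.9
Step 3: BD = 1.51 g/cm^3

1.51


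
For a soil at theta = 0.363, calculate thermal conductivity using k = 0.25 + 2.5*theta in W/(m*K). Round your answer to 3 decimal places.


Step 1: k = 0.25 + 2.5 * theta
Step 2: k = 0.25 + 2.5 * 0.363
Step 3: k = 0.25 + 0.908
Step 4: k = 1.158 W/(m*K)

1.158


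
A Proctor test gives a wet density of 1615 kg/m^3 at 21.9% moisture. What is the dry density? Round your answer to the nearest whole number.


Step 1: Dry density = wet density / (1 + w/100)
Step 2: Dry density = 1615 / (1 + 21.9/100)
Step 3: Dry density = 1615 / 1.219
Step 4: Dry density = 1325 kg/m^3

1325


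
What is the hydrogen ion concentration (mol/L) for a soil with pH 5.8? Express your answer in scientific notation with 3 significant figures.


Step 1: [H+] = 10^(-pH)
Step 2: [H+] = 10^(-5.8)
Step 3: [H+] = 1.58e-06 mol/L

1.58e-06


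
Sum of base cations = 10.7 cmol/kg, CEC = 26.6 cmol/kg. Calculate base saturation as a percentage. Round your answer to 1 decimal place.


Step 1: BS = 100 * (sum of bases) / CEC
Step 2: BS = 100 * 10.7 / 26.6
Step 3: BS = 40.2%

40.2


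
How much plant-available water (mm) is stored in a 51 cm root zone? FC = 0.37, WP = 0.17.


Step 1: Available water = (FC - WP) * depth * 10
Step 2: AW = (0.37 - 0.17) * 51 * 10
Step 3: AW = 0.2 * 51 * 10
Step 4: AW = 102.0 mm

102.0


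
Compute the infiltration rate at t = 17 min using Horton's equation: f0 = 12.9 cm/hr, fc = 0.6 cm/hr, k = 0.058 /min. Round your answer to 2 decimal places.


Step 1: f = fc + (f0 - fc) * exp(-k * t)
Step 2: exp(-0.058 * 17) = 0.373066
Step 3: f = 0.6 + (12.9 - 0.6) * 0.373066
Step 4: f = 0.6 + 12.3 * 0.373066
Step 5: f = 5.19 cm/hr

5.19


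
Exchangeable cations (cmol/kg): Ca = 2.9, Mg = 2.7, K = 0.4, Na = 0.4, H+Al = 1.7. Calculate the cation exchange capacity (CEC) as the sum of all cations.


Step 1: CEC = Ca + Mg + K + Na + (H+Al)
Step 2: CEC = 2.9 + 2.7 + 0.4 + 0.4 + 1.7
Step 3: CEC = 8.1 cmol/kg

8.1


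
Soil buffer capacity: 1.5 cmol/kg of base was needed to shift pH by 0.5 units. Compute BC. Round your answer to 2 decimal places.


Step 1: BC = change in base / change in pH
Step 2: BC = 1.5 / 0.5
Step 3: BC = 3.0 cmol/(kg*pH unit)

3.0


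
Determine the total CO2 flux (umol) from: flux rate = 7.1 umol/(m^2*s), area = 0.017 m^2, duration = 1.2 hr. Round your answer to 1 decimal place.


Step 1: Convert time to seconds: 1.2 hr * 3600 = 4320.0 s
Step 2: Total = flux * area * time_s
Step 3: Total = 7.1 * 0.017 * 4320.0
Step 4: Total = 521.4 umol

521.4


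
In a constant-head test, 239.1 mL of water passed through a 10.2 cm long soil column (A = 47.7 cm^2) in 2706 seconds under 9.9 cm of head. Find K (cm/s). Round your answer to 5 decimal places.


Step 1: K = Q * L / (A * t * h)
Step 2: Numerator = 239.1 * 10.2 = 2438.82
Step 3: Denominator = 47.7 * 2706 * 9.9 = 1277854.38
Step 4: K = 2438.82 / 1277854.38 = 0.00191 cm/s

0.00191


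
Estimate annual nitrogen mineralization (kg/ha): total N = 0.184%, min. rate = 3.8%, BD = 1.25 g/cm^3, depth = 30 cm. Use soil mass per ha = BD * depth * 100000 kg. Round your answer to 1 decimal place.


Step 1: Soil mass per ha = BD * depth * 100000 = 1.25 * 30 * 100000 = 3750000 kg
Step 2: Total N pool = soil mass * N%/100 = 3750000 * 0.184/100 = 6900.0 kg/ha
Step 3: N mineralized = N pool * rate%/100 = 6900.0 * 3.8/100 = 262.2 kg/ha/yr

262.2


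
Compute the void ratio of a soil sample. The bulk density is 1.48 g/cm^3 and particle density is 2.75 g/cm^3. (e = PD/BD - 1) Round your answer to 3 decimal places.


Step 1: e = PD / BD - 1
Step 2: e = 2.75 / 1.48 - 1
Step 3: e = 1.85811 - 1
Step 4: e = 0.858

0.858


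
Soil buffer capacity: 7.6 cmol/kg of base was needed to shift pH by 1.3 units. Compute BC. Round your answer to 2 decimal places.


Step 1: BC = change in base / change in pH
Step 2: BC = 7.6 / 1.3
Step 3: BC = 5.85 cmol/(kg*pH unit)

5.85


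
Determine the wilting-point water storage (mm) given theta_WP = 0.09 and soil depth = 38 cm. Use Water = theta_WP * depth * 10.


Step 1: Water (mm) = theta_WP * depth * 10
Step 2: Water = 0.09 * 38 * 10
Step 3: Water = 34.2 mm

34.2


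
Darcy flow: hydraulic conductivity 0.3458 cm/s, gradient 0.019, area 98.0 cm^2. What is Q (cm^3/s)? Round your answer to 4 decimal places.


Step 1: Apply Darcy's law: Q = K * i * A
Step 2: Q = 0.3458 * 0.019 * 98.0
Step 3: Q = 0.6439 cm^3/s

0.6439


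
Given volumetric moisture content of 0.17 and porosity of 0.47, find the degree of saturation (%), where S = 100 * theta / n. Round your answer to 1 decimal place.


Step 1: S = 100 * theta_v / n
Step 2: S = 100 * 0.17 / 0.47
Step 3: S = 36.2%

36.2


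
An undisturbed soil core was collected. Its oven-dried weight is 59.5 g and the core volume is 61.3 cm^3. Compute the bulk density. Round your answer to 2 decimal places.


Step 1: Identify the formula: BD = dry mass / volume
Step 2: Substitute values: BD = 59.5 / 61.3
Step 3: BD = 0.97 g/cm^3

0.97


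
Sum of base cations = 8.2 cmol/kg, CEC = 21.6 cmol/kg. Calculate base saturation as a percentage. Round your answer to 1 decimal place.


Step 1: BS = 100 * (sum of bases) / CEC
Step 2: BS = 100 * 8.2 / 21.6
Step 3: BS = 38.0%

38.0


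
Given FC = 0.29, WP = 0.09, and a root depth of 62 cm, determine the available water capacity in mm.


Step 1: Available water = (FC - WP) * depth * 10
Step 2: AW = (0.29 - 0.09) * 62 * 10
Step 3: AW = 0.2 * 62 * 10
Step 4: AW = 124.0 mm

124.0


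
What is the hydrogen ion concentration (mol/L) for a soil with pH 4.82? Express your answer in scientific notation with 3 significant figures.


Step 1: [H+] = 10^(-pH)
Step 2: [H+] = 10^(-4.82)
Step 3: [H+] = 1.51e-05 mol/L

1.51e-05


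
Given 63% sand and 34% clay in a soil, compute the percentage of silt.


Step 1: sand + silt + clay = 100%
Step 2: silt = 100 - sand - clay
Step 3: silt = 100 - 63 - 34
Step 4: silt = 3%

3


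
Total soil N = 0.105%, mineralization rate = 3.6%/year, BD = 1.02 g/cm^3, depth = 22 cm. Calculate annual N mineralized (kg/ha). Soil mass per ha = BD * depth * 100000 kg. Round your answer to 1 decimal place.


Step 1: Soil mass per ha = BD * depth * 100000 = 1.02 * 22 * 100000 = 2244000 kg
Step 2: Total N pool = soil mass * N%/100 = 2244000 * 0.105/100 = 2356.2 kg/ha
Step 3: N mineralized = N pool * rate%/100 = 2356.2 * 3.6/100 = 84.8 kg/ha/yr

84.8


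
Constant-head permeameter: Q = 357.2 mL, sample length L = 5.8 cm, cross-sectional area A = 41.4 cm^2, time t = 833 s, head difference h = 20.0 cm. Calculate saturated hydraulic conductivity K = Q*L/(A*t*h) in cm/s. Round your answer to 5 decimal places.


Step 1: K = Q * L / (A * t * h)
Step 2: Numerator = 357.2 * 5.8 = 2071.76
Step 3: Denominator = 41.4 * 833 * 20.0 = 689724.0
Step 4: K = 2071.76 / 689724.0 = 0.003 cm/s

0.003


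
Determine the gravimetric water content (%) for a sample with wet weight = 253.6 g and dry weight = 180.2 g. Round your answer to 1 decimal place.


Step 1: Water mass = wet - dry = 253.6 - 180.2 = 73.4 g
Step 2: w = 100 * water mass / dry mass
Step 3: w = 100 * 73.4 / 180.2 = 40.7%

40.7


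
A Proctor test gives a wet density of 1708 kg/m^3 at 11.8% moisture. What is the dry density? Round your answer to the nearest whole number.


Step 1: Dry density = wet density / (1 + w/100)
Step 2: Dry density = 1708 / (1 + 11.8/100)
Step 3: Dry density = 1708 / 1.118
Step 4: Dry density = 1528 kg/m^3

1528


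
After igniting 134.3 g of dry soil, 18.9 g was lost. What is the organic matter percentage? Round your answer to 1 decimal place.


Step 1: OM% = 100 * LOI / sample mass
Step 2: OM = 100 * 18.9 / 134.3
Step 3: OM = 14.1%

14.1


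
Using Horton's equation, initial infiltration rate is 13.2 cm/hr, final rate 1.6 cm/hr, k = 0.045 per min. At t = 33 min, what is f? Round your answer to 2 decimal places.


Step 1: f = fc + (f0 - fc) * exp(-k * t)
Step 2: exp(-0.045 * 33) = 0.226502
Step 3: f = 1.6 + (13.2 - 1.6) * 0.226502
Step 4: f = 1.6 + 11.6 * 0.226502
Step 5: f = 4.23 cm/hr

4.23


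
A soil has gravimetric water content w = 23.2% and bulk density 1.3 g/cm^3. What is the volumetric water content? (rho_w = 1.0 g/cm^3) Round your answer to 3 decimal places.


Step 1: theta = (w / 100) * BD / rho_w
Step 2: theta = (23.2 / 100) * 1.3 / 1.0
Step 3: theta = 0.232 * 1.3
Step 4: theta = 0.302

0.302


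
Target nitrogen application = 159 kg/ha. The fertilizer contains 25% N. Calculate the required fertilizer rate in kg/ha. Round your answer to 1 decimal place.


Step 1: Fertilizer rate = target N / (N content / 100)
Step 2: Rate = 159 / (25 / 100)
Step 3: Rate = 159 / 0.25
Step 4: Rate = 636.0 kg/ha

636.0


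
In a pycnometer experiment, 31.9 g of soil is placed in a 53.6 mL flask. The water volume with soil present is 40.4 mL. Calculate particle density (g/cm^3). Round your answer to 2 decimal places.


Step 1: Volume of solids = flask volume - water volume with soil
Step 2: V_solids = 53.6 - 40.4 = 13.2 mL
Step 3: Particle density = mass / V_solids = 31.9 / 13.2 = 2.42 g/cm^3

2.42


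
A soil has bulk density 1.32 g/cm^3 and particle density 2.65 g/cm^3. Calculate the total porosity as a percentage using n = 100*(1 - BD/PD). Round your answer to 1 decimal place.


Step 1: Formula: n = 100 * (1 - BD / PD)
Step 2: n = 100 * (1 - 1.32 / 2.65)
Step 3: n = 100 * (1 - 0.49811)
Step 4: n = 50.2%

50.2


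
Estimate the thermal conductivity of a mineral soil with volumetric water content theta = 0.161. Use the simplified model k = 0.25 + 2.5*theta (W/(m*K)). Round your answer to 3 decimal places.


Step 1: k = 0.25 + 2.5 * theta
Step 2: k = 0.25 + 2.5 * 0.161
Step 3: k = 0.25 + 0.403
Step 4: k = 0.653 W/(m*K)

0.653


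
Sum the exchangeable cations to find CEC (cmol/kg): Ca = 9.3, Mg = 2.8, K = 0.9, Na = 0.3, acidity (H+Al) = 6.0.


Step 1: CEC = Ca + Mg + K + Na + (H+Al)
Step 2: CEC = 9.3 + 2.8 + 0.9 + 0.3 + 6.0
Step 3: CEC = 19.3 cmol/kg

19.3


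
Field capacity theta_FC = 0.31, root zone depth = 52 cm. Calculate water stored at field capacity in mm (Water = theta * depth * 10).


Step 1: Water (mm) = theta_FC * depth (cm) * 10
Step 2: Water = 0.31 * 52 * 10
Step 3: Water = 161.2 mm

161.2


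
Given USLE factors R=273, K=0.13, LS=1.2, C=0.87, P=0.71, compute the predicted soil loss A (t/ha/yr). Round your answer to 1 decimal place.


Step 1: A = R * K * LS * C * P
Step 2: R * K = 273 * 0.13 = 35.49
Step 3: (R*K) * LS = 35.49 * 1.2 = 42.588
Step 4: * C * P = 42.588 * 0.87 * 0.71 = 26.3
Step 5: A = 26.3 t/(ha*yr)

26.3


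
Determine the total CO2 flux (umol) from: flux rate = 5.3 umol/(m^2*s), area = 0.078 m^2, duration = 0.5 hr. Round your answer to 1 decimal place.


Step 1: Convert time to seconds: 0.5 hr * 3600 = 1800.0 s
Step 2: Total = flux * area * time_s
Step 3: Total = 5.3 * 0.078 * 1800.0
Step 4: Total = 744.1 umol

744.1


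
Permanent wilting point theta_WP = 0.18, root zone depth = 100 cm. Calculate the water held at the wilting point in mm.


Step 1: Water (mm) = theta_WP * depth * 10
Step 2: Water = 0.18 * 100 * 10
Step 3: Water = 180.0 mm

180.0


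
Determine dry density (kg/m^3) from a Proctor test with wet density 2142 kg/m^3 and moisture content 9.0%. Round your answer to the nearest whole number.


Step 1: Dry density = wet density / (1 + w/100)
Step 2: Dry density = 2142 / (1 + 9.0/100)
Step 3: Dry density = 2142 / 1.09
Step 4: Dry density = 1965 kg/m^3

1965


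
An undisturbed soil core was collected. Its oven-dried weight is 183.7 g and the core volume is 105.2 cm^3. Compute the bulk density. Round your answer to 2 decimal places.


Step 1: Identify the formula: BD = dry mass / volume
Step 2: Substitute values: BD = 183.7 / 105.2
Step 3: BD = 1.75 g/cm^3

1.75


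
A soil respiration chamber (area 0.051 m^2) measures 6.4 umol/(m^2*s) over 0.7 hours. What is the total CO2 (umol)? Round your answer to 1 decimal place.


Step 1: Convert time to seconds: 0.7 hr * 3600 = 2520.0 s
Step 2: Total = flux * area * time_s
Step 3: Total = 6.4 * 0.051 * 2520.0
Step 4: Total = 822.5 umol

822.5


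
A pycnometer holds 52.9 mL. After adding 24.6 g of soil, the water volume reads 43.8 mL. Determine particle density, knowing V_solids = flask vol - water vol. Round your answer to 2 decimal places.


Step 1: Volume of solids = flask volume - water volume with soil
Step 2: V_solids = 52.9 - 43.8 = 9.1 mL
Step 3: Particle density = mass / V_solids = 24.6 / 9.1 = 2.7 g/cm^3

2.7


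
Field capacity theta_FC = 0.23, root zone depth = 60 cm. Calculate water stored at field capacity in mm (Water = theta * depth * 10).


Step 1: Water (mm) = theta_FC * depth (cm) * 10
Step 2: Water = 0.23 * 60 * 10
Step 3: Water = 138.0 mm

138.0


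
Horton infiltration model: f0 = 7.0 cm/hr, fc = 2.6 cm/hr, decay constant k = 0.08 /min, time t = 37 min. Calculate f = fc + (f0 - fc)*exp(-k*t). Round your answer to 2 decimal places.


Step 1: f = fc + (f0 - fc) * exp(-k * t)
Step 2: exp(-0.08 * 37) = 0.051819
Step 3: f = 2.6 + (7.0 - 2.6) * 0.051819
Step 4: f = 2.6 + 4.4 * 0.051819
Step 5: f = 2.83 cm/hr

2.83


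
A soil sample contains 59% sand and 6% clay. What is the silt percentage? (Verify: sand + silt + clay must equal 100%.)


Step 1: sand + silt + clay = 100%
Step 2: silt = 100 - sand - clay
Step 3: silt = 100 - 59 - 6
Step 4: silt = 35%

35


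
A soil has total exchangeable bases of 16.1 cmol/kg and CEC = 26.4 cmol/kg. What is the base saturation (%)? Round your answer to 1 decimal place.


Step 1: BS = 100 * (sum of bases) / CEC
Step 2: BS = 100 * 16.1 / 26.4
Step 3: BS = 61.0%

61.0


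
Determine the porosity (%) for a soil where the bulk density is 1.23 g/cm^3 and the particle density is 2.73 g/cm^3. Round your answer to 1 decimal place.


Step 1: Formula: n = 100 * (1 - BD / PD)
Step 2: n = 100 * (1 - 1.23 / 2.73)
Step 3: n = 100 * (1 - 0.45055)
Step 4: n = 54.9%

54.9


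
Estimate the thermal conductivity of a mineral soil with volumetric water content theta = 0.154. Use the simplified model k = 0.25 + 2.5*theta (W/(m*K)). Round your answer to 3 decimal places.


Step 1: k = 0.25 + 2.5 * theta
Step 2: k = 0.25 + 2.5 * 0.154
Step 3: k = 0.25 + 0.385
Step 4: k = 0.635 W/(m*K)

0.635


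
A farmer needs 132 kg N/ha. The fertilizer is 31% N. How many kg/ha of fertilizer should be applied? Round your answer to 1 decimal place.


Step 1: Fertilizer rate = target N / (N content / 100)
Step 2: Rate = 132 / (31 / 100)
Step 3: Rate = 132 / 0.31
Step 4: Rate = 425.8 kg/ha

425.8


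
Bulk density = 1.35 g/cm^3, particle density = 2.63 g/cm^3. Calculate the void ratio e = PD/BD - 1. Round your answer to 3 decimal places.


Step 1: e = PD / BD - 1
Step 2: e = 2.63 / 1.35 - 1
Step 3: e = 1.94815 - 1
Step 4: e = 0.948

0.948


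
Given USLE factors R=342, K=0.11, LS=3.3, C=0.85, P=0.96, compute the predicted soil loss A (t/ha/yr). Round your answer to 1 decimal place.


Step 1: A = R * K * LS * C * P
Step 2: R * K = 342 * 0.11 = 37.62
Step 3: (R*K) * LS = 37.62 * 3.3 = 124.146
Step 4: * C * P = 124.146 * 0.85 * 0.96 = 101.3
Step 5: A = 101.3 t/(ha*yr)

101.3


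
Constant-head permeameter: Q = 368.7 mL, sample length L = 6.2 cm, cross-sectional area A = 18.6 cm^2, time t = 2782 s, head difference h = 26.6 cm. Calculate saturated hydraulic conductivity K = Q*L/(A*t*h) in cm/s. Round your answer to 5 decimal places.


Step 1: K = Q * L / (A * t * h)
Step 2: Numerator = 368.7 * 6.2 = 2285.94
Step 3: Denominator = 18.6 * 2782 * 26.6 = 1376422.32
Step 4: K = 2285.94 / 1376422.32 = 0.00166 cm/s

0.00166


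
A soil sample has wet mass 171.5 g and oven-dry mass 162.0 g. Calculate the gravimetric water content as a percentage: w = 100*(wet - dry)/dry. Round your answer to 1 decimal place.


Step 1: Water mass = wet - dry = 171.5 - 162.0 = 9.5 g
Step 2: w = 100 * water mass / dry mass
Step 3: w = 100 * 9.5 / 162.0 = 5.9%

5.9


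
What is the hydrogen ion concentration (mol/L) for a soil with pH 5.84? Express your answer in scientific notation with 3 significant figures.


Step 1: [H+] = 10^(-pH)
Step 2: [H+] = 10^(-5.84)
Step 3: [H+] = 1.45e-06 mol/L

1.45e-06


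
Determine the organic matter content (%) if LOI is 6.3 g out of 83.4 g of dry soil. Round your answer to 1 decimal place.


Step 1: OM% = 100 * LOI / sample mass
Step 2: OM = 100 * 6.3 / 83.4
Step 3: OM = 7.6%

7.6


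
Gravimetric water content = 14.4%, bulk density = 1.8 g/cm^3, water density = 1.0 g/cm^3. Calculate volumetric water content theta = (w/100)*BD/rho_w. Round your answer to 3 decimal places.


Step 1: theta = (w / 100) * BD / rho_w
Step 2: theta = (14.4 / 100) * 1.8 / 1.0
Step 3: theta = 0.144 * 1.8
Step 4: theta = 0.259

0.259


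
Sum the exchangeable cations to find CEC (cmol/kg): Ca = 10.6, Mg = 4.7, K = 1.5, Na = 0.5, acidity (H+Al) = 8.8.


Step 1: CEC = Ca + Mg + K + Na + (H+Al)
Step 2: CEC = 10.6 + 4.7 + 1.5 + 0.5 + 8.8
Step 3: CEC = 26.1 cmol/kg

26.1


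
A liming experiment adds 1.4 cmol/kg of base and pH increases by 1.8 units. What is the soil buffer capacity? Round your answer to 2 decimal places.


Step 1: BC = change in base / change in pH
Step 2: BC = 1.4 / 1.8
Step 3: BC = 0.78 cmol/(kg*pH unit)

0.78


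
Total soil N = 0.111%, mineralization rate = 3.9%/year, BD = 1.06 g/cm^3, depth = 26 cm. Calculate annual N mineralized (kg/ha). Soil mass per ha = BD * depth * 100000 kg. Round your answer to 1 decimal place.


Step 1: Soil mass per ha = BD * depth * 100000 = 1.06 * 26 * 100000 = 2756000 kg
Step 2: Total N pool = soil mass * N%/100 = 2756000 * 0.111/100 = 3059.16 kg/ha
Step 3: N mineralized = N pool * rate%/100 = 3059.16 * 3.9/100 = 119.3 kg/ha/yr

119.3


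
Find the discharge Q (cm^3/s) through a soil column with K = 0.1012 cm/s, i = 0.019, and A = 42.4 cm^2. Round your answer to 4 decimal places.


Step 1: Apply Darcy's law: Q = K * i * A
Step 2: Q = 0.1012 * 0.019 * 42.4
Step 3: Q = 0.0815 cm^3/s

0.0815


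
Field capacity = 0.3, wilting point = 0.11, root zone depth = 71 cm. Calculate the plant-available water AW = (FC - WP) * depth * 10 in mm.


Step 1: Available water = (FC - WP) * depth * 10
Step 2: AW = (0.3 - 0.11) * 71 * 10
Step 3: AW = 0.19 * 71 * 10
Step 4: AW = 134.9 mm

134.9


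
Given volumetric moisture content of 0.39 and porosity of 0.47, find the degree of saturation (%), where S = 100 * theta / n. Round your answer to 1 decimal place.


Step 1: S = 100 * theta_v / n
Step 2: S = 100 * 0.39 / 0.47
Step 3: S = 83.0%

83.0


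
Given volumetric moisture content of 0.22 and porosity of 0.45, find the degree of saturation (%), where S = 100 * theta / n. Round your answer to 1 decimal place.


Step 1: S = 100 * theta_v / n
Step 2: S = 100 * 0.22 / 0.45
Step 3: S = 48.9%

48.9


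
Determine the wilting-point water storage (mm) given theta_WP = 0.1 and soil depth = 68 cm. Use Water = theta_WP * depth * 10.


Step 1: Water (mm) = theta_WP * depth * 10
Step 2: Water = 0.1 * 68 * 10
Step 3: Water = 68.0 mm

68.0


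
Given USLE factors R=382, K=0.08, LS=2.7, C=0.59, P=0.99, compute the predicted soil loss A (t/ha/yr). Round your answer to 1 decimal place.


Step 1: A = R * K * LS * C * P
Step 2: R * K = 382 * 0.08 = 30.56
Step 3: (R*K) * LS = 30.56 * 2.7 = 82.512
Step 4: * C * P = 82.512 * 0.59 * 0.99 = 48.2
Step 5: A = 48.2 t/(ha*yr)

48.2


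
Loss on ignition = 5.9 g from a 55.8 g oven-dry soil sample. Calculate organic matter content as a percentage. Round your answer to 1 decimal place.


Step 1: OM% = 100 * LOI / sample mass
Step 2: OM = 100 * 5.9 / 55.8
Step 3: OM = 10.6%

10.6


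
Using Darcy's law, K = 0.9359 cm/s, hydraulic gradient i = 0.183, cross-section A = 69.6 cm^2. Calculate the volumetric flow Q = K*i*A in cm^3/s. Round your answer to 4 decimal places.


Step 1: Apply Darcy's law: Q = K * i * A
Step 2: Q = 0.9359 * 0.183 * 69.6
Step 3: Q = 11.9204 cm^3/s

11.9204


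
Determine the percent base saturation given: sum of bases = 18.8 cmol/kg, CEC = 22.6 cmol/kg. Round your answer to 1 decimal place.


Step 1: BS = 100 * (sum of bases) / CEC
Step 2: BS = 100 * 18.8 / 22.6
Step 3: BS = 83.2%

83.2


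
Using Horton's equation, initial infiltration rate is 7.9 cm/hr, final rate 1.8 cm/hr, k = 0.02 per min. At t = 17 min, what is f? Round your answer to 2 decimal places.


Step 1: f = fc + (f0 - fc) * exp(-k * t)
Step 2: exp(-0.02 * 17) = 0.71177
Step 3: f = 1.8 + (7.9 - 1.8) * 0.71177
Step 4: f = 1.8 + 6.1 * 0.71177
Step 5: f = 6.14 cm/hr

6.14


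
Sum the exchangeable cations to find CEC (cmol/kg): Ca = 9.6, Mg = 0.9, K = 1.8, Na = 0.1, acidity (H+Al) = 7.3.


Step 1: CEC = Ca + Mg + K + Na + (H+Al)
Step 2: CEC = 9.6 + 0.9 + 1.8 + 0.1 + 7.3
Step 3: CEC = 19.7 cmol/kg

19.7


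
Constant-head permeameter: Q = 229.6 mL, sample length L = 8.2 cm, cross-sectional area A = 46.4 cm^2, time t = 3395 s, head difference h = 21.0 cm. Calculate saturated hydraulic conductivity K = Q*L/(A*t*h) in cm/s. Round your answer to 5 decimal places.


Step 1: K = Q * L / (A * t * h)
Step 2: Numerator = 229.6 * 8.2 = 1882.72
Step 3: Denominator = 46.4 * 3395 * 21.0 = 3308088.0
Step 4: K = 1882.72 / 3308088.0 = 0.00057 cm/s

0.00057


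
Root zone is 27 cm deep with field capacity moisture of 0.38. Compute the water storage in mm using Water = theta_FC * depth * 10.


Step 1: Water (mm) = theta_FC * depth (cm) * 10
Step 2: Water = 0.38 * 27 * 10
Step 3: Water = 102.6 mm

102.6


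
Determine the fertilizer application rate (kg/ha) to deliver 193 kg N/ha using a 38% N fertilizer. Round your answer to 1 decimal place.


Step 1: Fertilizer rate = target N / (N content / 100)
Step 2: Rate = 193 / (38 / 100)
Step 3: Rate = 193 / 0.38
Step 4: Rate = 507.9 kg/ha

507.9


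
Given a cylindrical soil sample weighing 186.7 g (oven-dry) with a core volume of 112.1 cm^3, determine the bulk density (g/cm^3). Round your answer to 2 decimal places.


Step 1: Identify the formula: BD = dry mass / volume
Step 2: Substitute values: BD = 186.7 / 112.1
Step 3: BD = 1.67 g/cm^3

1.67


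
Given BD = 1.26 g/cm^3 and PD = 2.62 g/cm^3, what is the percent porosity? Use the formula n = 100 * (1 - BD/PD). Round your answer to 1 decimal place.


Step 1: Formula: n = 100 * (1 - BD / PD)
Step 2: n = 100 * (1 - 1.26 / 2.62)
Step 3: n = 100 * (1 - 0.48092)
Step 4: n = 51.9%

51.9


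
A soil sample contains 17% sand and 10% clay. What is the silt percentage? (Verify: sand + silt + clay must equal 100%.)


Step 1: sand + silt + clay = 100%
Step 2: silt = 100 - sand - clay
Step 3: silt = 100 - 17 - 10
Step 4: silt = 73%

73


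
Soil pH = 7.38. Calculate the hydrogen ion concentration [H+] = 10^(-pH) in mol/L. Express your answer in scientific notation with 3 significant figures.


Step 1: [H+] = 10^(-pH)
Step 2: [H+] = 10^(-7.38)
Step 3: [H+] = 4.17e-08 mol/L

4.17e-08


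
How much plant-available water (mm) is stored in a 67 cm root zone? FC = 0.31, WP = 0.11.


Step 1: Available water = (FC - WP) * depth * 10
Step 2: AW = (0.31 - 0.11) * 67 * 10
Step 3: AW = 0.2 * 67 * 10
Step 4: AW = 134.0 mm

134.0


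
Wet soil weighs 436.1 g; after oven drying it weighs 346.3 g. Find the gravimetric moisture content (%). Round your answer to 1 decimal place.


Step 1: Water mass = wet - dry = 436.1 - 346.3 = 89.8 g
Step 2: w = 100 * water mass / dry mass
Step 3: w = 100 * 89.8 / 346.3 = 25.9%

25.9


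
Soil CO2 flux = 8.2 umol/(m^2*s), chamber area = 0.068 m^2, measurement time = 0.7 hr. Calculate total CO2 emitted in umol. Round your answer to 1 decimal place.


Step 1: Convert time to seconds: 0.7 hr * 3600 = 2520.0 s
Step 2: Total = flux * area * time_s
Step 3: Total = 8.2 * 0.068 * 2520.0
Step 4: Total = 1405.2 umol

1405.2


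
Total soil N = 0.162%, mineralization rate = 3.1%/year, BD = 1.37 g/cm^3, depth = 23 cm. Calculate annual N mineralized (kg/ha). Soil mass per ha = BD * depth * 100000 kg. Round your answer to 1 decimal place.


Step 1: Soil mass per ha = BD * depth * 100000 = 1.37 * 23 * 100000 = 3151000 kg
Step 2: Total N pool = soil mass * N%/100 = 3151000 * 0.162/100 = 5104.62 kg/ha
Step 3: N mineralized = N pool * rate%/100 = 5104.62 * 3.1/100 = 158.2 kg/ha/yr

158.2


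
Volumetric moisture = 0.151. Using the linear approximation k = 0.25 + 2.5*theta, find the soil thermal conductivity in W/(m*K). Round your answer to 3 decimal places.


Step 1: k = 0.25 + 2.5 * theta
Step 2: k = 0.25 + 2.5 * 0.151
Step 3: k = 0.25 + 0.378
Step 4: k = 0.628 W/(m*K)

0.628


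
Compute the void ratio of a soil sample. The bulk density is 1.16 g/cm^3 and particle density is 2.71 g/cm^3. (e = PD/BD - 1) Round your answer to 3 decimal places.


Step 1: e = PD / BD - 1
Step 2: e = 2.71 / 1.16 - 1
Step 3: e = 2.33621 - 1
Step 4: e = 1.336

1.336


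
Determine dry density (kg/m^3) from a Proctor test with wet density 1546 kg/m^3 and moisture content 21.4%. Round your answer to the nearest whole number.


Step 1: Dry density = wet density / (1 + w/100)
Step 2: Dry density = 1546 / (1 + 21.4/100)
Step 3: Dry density = 1546 / 1.214
Step 4: Dry density = 1273 kg/m^3

1273
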